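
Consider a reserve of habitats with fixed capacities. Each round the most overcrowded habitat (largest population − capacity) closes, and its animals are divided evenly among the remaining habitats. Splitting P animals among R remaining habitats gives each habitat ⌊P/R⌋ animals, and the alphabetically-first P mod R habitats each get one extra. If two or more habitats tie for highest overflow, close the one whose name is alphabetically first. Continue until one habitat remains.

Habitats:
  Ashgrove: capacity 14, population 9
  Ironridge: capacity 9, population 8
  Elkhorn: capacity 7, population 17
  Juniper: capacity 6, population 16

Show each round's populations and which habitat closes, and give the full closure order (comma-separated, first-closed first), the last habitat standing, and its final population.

Closure order: Elkhorn, Juniper, Ironridge
Last habitat: Ashgrove with 50 animals

Round 1: Ashgrove=9 Elkhorn=17 Ironridge=8 Juniper=16 → close Elkhorn (overflow 10)
  17÷3 = 5 each, +1 to first 2
Round 2: Ashgrove=15 Ironridge=14 Juniper=21 → close Juniper (overflow 15)
  21÷2 = 10 each, +1 to first 1
Round 3: Ashgrove=26 Ironridge=24 → close Ironridge (overflow 15)
  24÷1 = 24 each, +1 to first 0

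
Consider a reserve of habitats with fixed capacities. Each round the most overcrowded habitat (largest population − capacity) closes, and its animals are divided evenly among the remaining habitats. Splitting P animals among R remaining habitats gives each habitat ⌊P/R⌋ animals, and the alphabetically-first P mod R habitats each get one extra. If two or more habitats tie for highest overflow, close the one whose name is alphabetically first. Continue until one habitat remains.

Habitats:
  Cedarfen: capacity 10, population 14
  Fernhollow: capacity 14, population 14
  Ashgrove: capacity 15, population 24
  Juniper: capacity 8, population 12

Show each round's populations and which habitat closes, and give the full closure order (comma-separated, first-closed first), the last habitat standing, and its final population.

Round 1: Ashgrove=24 Cedarfen=14 Fernhollow=14 Juniper=12 → close Ashgrove (overflow 9)
  24÷3 = 8 each, +1 to first 0
Round 2: Cedarfen=22 Fernhollow=22 Juniper=20 → close Cedarfen (overflow 12)
  22÷2 = 11 each, +1 to first 0
Round 3: Fernhollow=33 Juniper=31 → close Juniper (overflow 23)
  31÷1 = 31 each, +1 to first 0

Closure order: Ashgrove, Cedarfen, Juniper
Last habitat: Fernhollow with 64 animals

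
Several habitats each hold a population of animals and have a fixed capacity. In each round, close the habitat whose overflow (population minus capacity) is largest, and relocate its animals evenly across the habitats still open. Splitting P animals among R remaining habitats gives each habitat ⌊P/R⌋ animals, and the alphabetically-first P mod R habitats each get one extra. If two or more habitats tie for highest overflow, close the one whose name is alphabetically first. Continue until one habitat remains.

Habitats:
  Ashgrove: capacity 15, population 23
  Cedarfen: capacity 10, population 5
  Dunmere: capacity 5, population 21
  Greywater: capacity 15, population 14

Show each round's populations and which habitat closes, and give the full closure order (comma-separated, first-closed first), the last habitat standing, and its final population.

Round 1: Ashgrove=23 Cedarfen=5 Dunmere=21 Greywater=14 → close Dunmere (overflow 16)
  21÷3 = 7 each, +1 to first 0
Round 2: Ashgrove=30 Cedarfen=12 Greywater=21 → close Ashgrove (overflow 15)
  30÷2 = 15 each, +1 to first 0
Round 3: Cedarfen=27 Greywater=36 → close Greywater (overflow 21)
  36÷1 = 36 each, +1 to first 0

Closure order: Dunmere, Ashgrove, Greywater
Last habitat: Cedarfen with 63 animals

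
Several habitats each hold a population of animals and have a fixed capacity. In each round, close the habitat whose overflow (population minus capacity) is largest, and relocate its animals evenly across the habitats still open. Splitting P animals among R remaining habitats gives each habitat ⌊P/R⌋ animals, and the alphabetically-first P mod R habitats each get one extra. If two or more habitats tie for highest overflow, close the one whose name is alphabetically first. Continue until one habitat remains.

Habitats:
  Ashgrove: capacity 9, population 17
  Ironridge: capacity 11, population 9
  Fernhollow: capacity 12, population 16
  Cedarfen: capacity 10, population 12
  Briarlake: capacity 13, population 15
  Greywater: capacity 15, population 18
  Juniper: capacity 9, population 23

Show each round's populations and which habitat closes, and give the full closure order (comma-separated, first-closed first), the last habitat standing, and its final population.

Closure order: Juniper, Ashgrove, Fernhollow, Briarlake, Greywater, Cedarfen
Last habitat: Ironridge with 110 animals

Round 1: Ashgrove=17 Briarlake=15 Cedarfen=12 Fernhollow=16 Greywater=18 Ironridge=9 Juniper=23 → close Juniper (overflow 14)
  23÷6 = 3 each, +1 to first 5
Round 2: Ashgrove=21 Briarlake=19 Cedarfen=16 Fernhollow=20 Greywater=22 Ironridge=12 → close Ashgrove (overflow 12)
  21÷5 = 4 each, +1 to first 1
Round 3: Briarlake=24 Cedarfen=20 Fernhollow=24 Greywater=26 Ironridge=16 → close Fernhollow (overflow 12)
  24÷4 = 6 each, +1 to first 0
Round 4: Briarlake=30 Cedarfen=26 Greywater=32 Ironridge=22 → close Briarlake (overflow 17)
  30÷3 = 10 each, +1 to first 0
Round 5: Cedarfen=36 Greywater=42 Ironridge=32 → close Greywater (overflow 27)
  42÷2 = 21 each, +1 to first 0
Round 6: Cedarfen=57 Ironridge=53 → close Cedarfen (overflow 47)
  57÷1 = 57 each, +1 to first 0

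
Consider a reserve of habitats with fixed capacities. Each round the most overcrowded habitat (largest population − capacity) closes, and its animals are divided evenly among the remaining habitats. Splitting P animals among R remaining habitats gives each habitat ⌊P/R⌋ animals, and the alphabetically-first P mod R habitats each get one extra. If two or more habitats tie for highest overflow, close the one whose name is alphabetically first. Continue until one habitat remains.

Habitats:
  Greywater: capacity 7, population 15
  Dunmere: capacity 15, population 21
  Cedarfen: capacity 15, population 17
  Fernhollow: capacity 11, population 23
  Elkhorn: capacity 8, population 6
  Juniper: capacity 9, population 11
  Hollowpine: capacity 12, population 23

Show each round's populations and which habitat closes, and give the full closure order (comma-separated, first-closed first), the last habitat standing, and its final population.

Round 1: Cedarfen=17 Dunmere=21 Elkhorn=6 Fernhollow=23 Greywater=15 Hollowpine=23 Juniper=11 → close Fernhollow (overflow 12)
  23÷6 = 3 each, +1 to first 5
Round 2: Cedarfen=21 Dunmere=25 Elkhorn=10 Greywater=19 Hollowpine=27 Juniper=14 → close Hollowpine (overflow 15)
  27÷5 = 5 each, +1 to first 2
Round 3: Cedarfen=27 Dunmere=31 Elkhorn=15 Greywater=24 Juniper=19 → close Greywater (overflow 17)
  24÷4 = 6 each, +1 to first 0
Round 4: Cedarfen=33 Dunmere=37 Elkhorn=21 Juniper=25 → close Dunmere (overflow 22)
  37÷3 = 12 each, +1 to first 1
Round 5: Cedarfen=46 Elkhorn=33 Juniper=37 → close Cedarfen (overflow 31)
  46÷2 = 23 each, +1 to first 0
Round 6: Elkhorn=56 Juniper=60 → close Juniper (overflow 51)
  60÷1 = 60 each, +1 to first 0

Closure order: Fernhollow, Hollowpine, Greywater, Dunmere, Cedarfen, Juniper
Last habitat: Elkhorn with 116 animals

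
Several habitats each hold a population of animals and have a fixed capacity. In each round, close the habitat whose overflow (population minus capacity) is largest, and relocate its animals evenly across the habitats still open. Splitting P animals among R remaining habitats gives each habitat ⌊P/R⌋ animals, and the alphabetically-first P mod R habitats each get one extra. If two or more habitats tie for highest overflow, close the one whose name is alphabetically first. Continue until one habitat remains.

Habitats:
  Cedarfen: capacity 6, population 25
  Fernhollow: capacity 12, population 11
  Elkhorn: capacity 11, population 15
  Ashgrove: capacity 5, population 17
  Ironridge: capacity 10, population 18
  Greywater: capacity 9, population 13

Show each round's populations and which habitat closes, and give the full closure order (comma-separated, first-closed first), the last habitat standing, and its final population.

Round 1: Ashgrove=17 Cedarfen=25 Elkhorn=15 Fernhollow=11 Greywater=13 Ironridge=18 → close Cedarfen (overflow 19)
  25÷5 = 5 each, +1 to first 0
Round 2: Ashgrove=22 Elkhorn=20 Fernhollow=16 Greywater=18 Ironridge=23 → close Ashgrove (overflow 17)
  22÷4 = 5 each, +1 to first 2
Round 3: Elkhorn=26 Fernhollow=22 Greywater=23 Ironridge=28 → close Ironridge (overflow 18)
  28÷3 = 9 each, +1 to first 1
Round 4: Elkhorn=36 Fernhollow=31 Greywater=32 → close Elkhorn (overflow 25)
  36÷2 = 18 each, +1 to first 0
Round 5: Fernhollow=49 Greywater=50 → close Greywater (overflow 41)
  50÷1 = 50 each, +1 to first 0

Closure order: Cedarfen, Ashgrove, Ironridge, Elkhorn, Greywater
Last habitat: Fernhollow with 99 animals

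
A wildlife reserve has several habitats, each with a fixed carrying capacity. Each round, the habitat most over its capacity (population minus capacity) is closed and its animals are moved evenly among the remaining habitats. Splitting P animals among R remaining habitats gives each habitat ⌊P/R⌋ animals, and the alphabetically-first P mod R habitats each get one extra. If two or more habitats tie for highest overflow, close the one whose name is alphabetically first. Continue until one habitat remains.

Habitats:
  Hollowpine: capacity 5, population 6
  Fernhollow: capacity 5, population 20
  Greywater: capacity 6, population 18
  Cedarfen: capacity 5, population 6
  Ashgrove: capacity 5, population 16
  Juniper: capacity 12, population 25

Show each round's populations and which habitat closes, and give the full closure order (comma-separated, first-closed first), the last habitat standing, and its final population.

Round 1: Ashgrove=16 Cedarfen=6 Fernhollow=20 Greywater=18 Hollowpine=6 Juniper=25 → close Fernhollow (overflow 15)
  20÷5 = 4 each, +1 to first 0
Round 2: Ashgrove=20 Cedarfen=10 Greywater=22 Hollowpine=10 Juniper=29 → close Juniper (overflow 17)
  29÷4 = 7 each, +1 to first 1
Round 3: Ashgrove=28 Cedarfen=17 Greywater=29 Hollowpine=17 → close Ashgrove (overflow 23)
  28÷3 = 9 each, +1 to first 1
Round 4: Cedarfen=27 Greywater=38 Hollowpine=26 → close Greywater (overflow 32)
  38÷2 = 19 each, +1 to first 0
Round 5: Cedarfen=46 Hollowpine=45 → close Cedarfen (overflow 41)
  46÷1 = 46 each, +1 to first 0

Closure order: Fernhollow, Juniper, Ashgrove, Greywater, Cedarfen
Last habitat: Hollowpine with 91 animals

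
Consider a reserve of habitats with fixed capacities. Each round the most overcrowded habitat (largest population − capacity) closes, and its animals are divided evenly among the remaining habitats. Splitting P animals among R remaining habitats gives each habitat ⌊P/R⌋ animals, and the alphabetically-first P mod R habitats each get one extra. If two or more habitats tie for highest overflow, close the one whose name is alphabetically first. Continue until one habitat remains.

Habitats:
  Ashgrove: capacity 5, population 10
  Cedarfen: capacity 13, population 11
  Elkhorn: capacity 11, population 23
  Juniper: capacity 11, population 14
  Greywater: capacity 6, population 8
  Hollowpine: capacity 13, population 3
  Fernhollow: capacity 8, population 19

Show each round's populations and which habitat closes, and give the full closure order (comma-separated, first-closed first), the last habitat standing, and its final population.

Round 1: Ashgrove=10 Cedarfen=11 Elkhorn=23 Fernhollow=19 Greywater=8 Hollowpine=3 Juniper=14 → close Elkhorn (overflow 12)
  23÷6 = 3 each, +1 to first 5
Round 2: Ashgrove=14 Cedarfen=15 Fernhollow=23 Greywater=12 Hollowpine=7 Juniper=17 → close Fernhollow (overflow 15)
  23÷5 = 4 each, +1 to first 3
Round 3: Ashgrove=19 Cedarfen=20 Greywater=17 Hollowpine=11 Juniper=21 → close Ashgrove (overflow 14)
  19÷4 = 4 each, +1 to first 3
Round 4: Cedarfen=25 Greywater=22 Hollowpine=16 Juniper=25 → close Greywater (overflow 16)
  22÷3 = 7 each, +1 to first 1
Round 5: Cedarfen=33 Hollowpine=23 Juniper=32 → close Juniper (overflow 21)
  32÷2 = 16 each, +1 to first 0
Round 6: Cedarfen=49 Hollowpine=39 → close Cedarfen (overflow 36)
  49÷1 = 49 each, +1 to first 0

Closure order: Elkhorn, Fernhollow, Ashgrove, Greywater, Juniper, Cedarfen
Last habitat: Hollowpine with 88 animals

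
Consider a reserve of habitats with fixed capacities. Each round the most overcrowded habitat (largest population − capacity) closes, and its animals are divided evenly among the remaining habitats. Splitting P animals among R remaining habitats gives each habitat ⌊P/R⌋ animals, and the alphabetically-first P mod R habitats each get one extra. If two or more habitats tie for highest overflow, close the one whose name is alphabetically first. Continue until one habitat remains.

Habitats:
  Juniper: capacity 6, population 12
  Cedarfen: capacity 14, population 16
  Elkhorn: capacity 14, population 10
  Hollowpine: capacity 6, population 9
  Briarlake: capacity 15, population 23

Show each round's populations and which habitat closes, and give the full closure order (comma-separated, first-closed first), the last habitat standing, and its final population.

Closure order: Briarlake, Juniper, Cedarfen, Hollowpine
Last habitat: Elkhorn with 70 animals

Round 1: Briarlake=23 Cedarfen=16 Elkhorn=10 Hollowpine=9 Juniper=12 → close Briarlake (overflow 8)
  23÷4 = 5 each, +1 to first 3
Round 2: Cedarfen=22 Elkhorn=16 Hollowpine=15 Juniper=17 → close Juniper (overflow 11)
  17÷3 = 5 each, +1 to first 2
Round 3: Cedarfen=28 Elkhorn=22 Hollowpine=20 → close Cedarfen (overflow 14)
  28÷2 = 14 each, +1 to first 0
Round 4: Elkhorn=36 Hollowpine=34 → close Hollowpine (overflow 28)
  34÷1 = 34 each, +1 to first 0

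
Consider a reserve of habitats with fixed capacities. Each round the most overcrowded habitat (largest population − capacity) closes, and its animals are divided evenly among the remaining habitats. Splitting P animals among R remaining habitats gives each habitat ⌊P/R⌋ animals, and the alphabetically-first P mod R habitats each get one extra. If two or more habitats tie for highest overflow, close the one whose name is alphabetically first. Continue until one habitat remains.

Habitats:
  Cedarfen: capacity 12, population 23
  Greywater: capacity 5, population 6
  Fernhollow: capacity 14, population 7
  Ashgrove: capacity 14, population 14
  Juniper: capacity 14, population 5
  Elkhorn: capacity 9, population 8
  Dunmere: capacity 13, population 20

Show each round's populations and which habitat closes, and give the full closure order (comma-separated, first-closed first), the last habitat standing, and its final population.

Round 1: Ashgrove=14 Cedarfen=23 Dunmere=20 Elkhorn=8 Fernhollow=7 Greywater=6 Juniper=5 → close Cedarfen (overflow 11)
  23÷6 = 3 each, +1 to first 5
Round 2: Ashgrove=18 Dunmere=24 Elkhorn=12 Fernhollow=11 Greywater=10 Juniper=8 → close Dunmere (overflow 11)
  24÷5 = 4 each, +1 to first 4
Round 3: Ashgrove=23 Elkhorn=17 Fernhollow=16 Greywater=15 Juniper=12 → close Greywater (overflow 10)
  15÷4 = 3 each, +1 to first 3
Round 4: Ashgrove=27 Elkhorn=21 Fernhollow=20 Juniper=15 → close Ashgrove (overflow 13)
  27÷3 = 9 each, +1 to first 0
Round 5: Elkhorn=30 Fernhollow=29 Juniper=24 → close Elkhorn (overflow 21)
  30÷2 = 15 each, +1 to first 0
Round 6: Fernhollow=44 Juniper=39 → close Fernhollow (overflow 30)
  44÷1 = 44 each, +1 to first 0

Closure order: Cedarfen, Dunmere, Greywater, Ashgrove, Elkhorn, Fernhollow
Last habitat: Juniper with 83 animals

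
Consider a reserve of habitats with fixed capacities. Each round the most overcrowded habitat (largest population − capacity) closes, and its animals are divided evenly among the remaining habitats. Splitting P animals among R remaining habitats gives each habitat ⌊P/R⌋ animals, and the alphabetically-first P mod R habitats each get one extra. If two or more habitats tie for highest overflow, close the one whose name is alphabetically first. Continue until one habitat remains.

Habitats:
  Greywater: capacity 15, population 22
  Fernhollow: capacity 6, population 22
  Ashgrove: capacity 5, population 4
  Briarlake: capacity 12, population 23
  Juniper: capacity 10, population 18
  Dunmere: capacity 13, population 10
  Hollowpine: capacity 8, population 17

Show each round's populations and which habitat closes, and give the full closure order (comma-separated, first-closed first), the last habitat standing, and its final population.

Round 1: Ashgrove=4 Briarlake=23 Dunmere=10 Fernhollow=22 Greywater=22 Hollowpine=17 Juniper=18 → close Fernhollow (overflow 16)
  22÷6 = 3 each, +1 to first 4
Round 2: Ashgrove=8 Briarlake=27 Dunmere=14 Greywater=26 Hollowpine=20 Juniper=21 → close Briarlake (overflow 15)
  27÷5 = 5 each, +1 to first 2
Round 3: Ashgrove=14 Dunmere=20 Greywater=31 Hollowpine=25 Juniper=26 → close Hollowpine (overflow 17)
  25÷4 = 6 each, +1 to first 1
Round 4: Ashgrove=21 Dunmere=26 Greywater=37 Juniper=32 → close Greywater (overflow 22)
  37÷3 = 12 each, +1 to first 1
Round 5: Ashgrove=34 Dunmere=38 Juniper=44 → close Juniper (overflow 34)
  44÷2 = 22 each, +1 to first 0
Round 6: Ashgrove=56 Dunmere=60 → close Ashgrove (overflow 51)
  56÷1 = 56 each, +1 to first 0

Closure order: Fernhollow, Briarlake, Hollowpine, Greywater, Juniper, Ashgrove
Last habitat: Dunmere with 116 animals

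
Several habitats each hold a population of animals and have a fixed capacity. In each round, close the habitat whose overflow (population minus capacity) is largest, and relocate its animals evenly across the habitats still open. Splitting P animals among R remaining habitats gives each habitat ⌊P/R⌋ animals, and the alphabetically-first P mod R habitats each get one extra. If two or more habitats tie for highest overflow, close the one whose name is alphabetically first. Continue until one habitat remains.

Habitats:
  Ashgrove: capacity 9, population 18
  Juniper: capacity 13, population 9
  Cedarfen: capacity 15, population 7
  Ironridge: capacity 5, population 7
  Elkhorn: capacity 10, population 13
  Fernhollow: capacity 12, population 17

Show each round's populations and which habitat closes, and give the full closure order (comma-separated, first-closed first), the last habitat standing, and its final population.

Closure order: Ashgrove, Fernhollow, Elkhorn, Ironridge, Juniper
Last habitat: Cedarfen with 71 animals

Round 1: Ashgrove=18 Cedarfen=7 Elkhorn=13 Fernhollow=17 Ironridge=7 Juniper=9 → close Ashgrove (overflow 9)
  18÷5 = 3 each, +1 to first 3
Round 2: Cedarfen=11 Elkhorn=17 Fernhollow=21 Ironridge=10 Juniper=12 → close Fernhollow (overflow 9)
  21÷4 = 5 each, +1 to first 1
Round 3: Cedarfen=17 Elkhorn=22 Ironridge=15 Juniper=17 → close Elkhorn (overflow 12)
  22÷3 = 7 each, +1 to first 1
Round 4: Cedarfen=25 Ironridge=22 Juniper=24 → close Ironridge (overflow 17)
  22÷2 = 11 each, +1 to first 0
Round 5: Cedarfen=36 Juniper=35 → close Juniper (overflow 22)
  35÷1 = 35 each, +1 to first 0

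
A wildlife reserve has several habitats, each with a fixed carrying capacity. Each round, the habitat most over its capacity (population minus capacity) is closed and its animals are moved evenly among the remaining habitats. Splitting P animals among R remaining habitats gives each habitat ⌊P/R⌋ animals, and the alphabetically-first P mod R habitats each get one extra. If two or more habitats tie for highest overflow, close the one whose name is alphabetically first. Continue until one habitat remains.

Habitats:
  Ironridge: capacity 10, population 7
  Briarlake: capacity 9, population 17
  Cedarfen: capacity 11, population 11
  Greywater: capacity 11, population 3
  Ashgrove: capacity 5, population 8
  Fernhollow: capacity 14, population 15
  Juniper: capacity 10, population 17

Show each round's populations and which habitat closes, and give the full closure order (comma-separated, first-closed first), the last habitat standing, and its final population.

Round 1: Ashgrove=8 Briarlake=17 Cedarfen=11 Fernhollow=15 Greywater=3 Ironridge=7 Juniper=17 → close Briarlake (overflow 8)
  17÷6 = 2 each, +1 to first 5
Round 2: Ashgrove=11 Cedarfen=14 Fernhollow=18 Greywater=6 Ironridge=10 Juniper=19 → close Juniper (overflow 9)
  19÷5 = 3 each, +1 to first 4
Round 3: Ashgrove=15 Cedarfen=18 Fernhollow=22 Greywater=10 Ironridge=13 → close Ashgrove (overflow 10)
  15÷4 = 3 each, +1 to first 3
Round 4: Cedarfen=22 Fernhollow=26 Greywater=14 Ironridge=16 → close Fernhollow (overflow 12)
  26÷3 = 8 each, +1 to first 2
Round 5: Cedarfen=31 Greywater=23 Ironridge=24 → close Cedarfen (overflow 20)
  31÷2 = 15 each, +1 to first 1
Round 6: Greywater=39 Ironridge=39 → close Ironridge (overflow 29)
  39÷1 = 39 each, +1 to first 0

Closure order: Briarlake, Juniper, Ashgrove, Fernhollow, Cedarfen, Ironridge
Last habitat: Greywater with 78 animals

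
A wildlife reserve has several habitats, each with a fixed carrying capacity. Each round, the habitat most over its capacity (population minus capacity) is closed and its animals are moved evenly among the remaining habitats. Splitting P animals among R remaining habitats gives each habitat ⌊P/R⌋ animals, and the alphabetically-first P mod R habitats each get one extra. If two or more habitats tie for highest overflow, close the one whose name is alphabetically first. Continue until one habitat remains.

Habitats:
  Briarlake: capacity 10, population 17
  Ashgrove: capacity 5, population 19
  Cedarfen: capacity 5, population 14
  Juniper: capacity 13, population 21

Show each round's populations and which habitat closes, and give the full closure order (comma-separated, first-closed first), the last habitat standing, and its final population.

Closure order: Ashgrove, Cedarfen, Briarlake
Last habitat: Juniper with 71 animals

Round 1: Ashgrove=19 Briarlake=17 Cedarfen=14 Juniper=21 → close Ashgrove (overflow 14)
  19÷3 = 6 each, +1 to first 1
Round 2: Briarlake=24 Cedarfen=20 Juniper=27 → close Cedarfen (overflow 15)
  20÷2 = 10 each, +1 to first 0
Round 3: Briarlake=34 Juniper=37 → close Briarlake (overflow 24)
  34÷1 = 34 each, +1 to first 0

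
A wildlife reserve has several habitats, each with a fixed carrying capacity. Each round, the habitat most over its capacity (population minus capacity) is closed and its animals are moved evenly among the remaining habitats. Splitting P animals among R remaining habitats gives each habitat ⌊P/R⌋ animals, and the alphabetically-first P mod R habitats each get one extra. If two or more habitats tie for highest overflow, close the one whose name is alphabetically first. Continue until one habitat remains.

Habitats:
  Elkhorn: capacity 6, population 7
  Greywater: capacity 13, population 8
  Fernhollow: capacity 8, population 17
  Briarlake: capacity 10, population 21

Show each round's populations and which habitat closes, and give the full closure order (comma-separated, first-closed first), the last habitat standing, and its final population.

Closure order: Briarlake, Fernhollow, Elkhorn
Last habitat: Greywater with 53 animals

Round 1: Briarlake=21 Elkhorn=7 Fernhollow=17 Greywater=8 → close Briarlake (overflow 11)
  21÷3 = 7 each, +1 to first 0
Round 2: Elkhorn=14 Fernhollow=24 Greywater=15 → close Fernhollow (overflow 16)
  24÷2 = 12 each, +1 to first 0
Round 3: Elkhorn=26 Greywater=27 → close Elkhorn (overflow 20)
  26÷1 = 26 each, +1 to first 0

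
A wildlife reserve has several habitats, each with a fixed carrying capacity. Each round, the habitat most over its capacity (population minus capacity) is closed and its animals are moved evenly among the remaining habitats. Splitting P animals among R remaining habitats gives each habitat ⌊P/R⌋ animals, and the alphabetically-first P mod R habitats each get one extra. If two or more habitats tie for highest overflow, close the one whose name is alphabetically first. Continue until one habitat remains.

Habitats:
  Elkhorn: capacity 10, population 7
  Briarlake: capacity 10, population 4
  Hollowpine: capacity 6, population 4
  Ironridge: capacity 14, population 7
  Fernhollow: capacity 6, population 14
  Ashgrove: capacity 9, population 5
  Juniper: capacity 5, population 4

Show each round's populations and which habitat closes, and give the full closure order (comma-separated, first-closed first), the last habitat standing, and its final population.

Closure order: Fernhollow, Juniper, Ashgrove, Elkhorn, Hollowpine, Briarlake
Last habitat: Ironridge with 45 animals

Round 1: Ashgrove=5 Briarlake=4 Elkhorn=7 Fernhollow=14 Hollowpine=4 Ironridge=7 Juniper=4 → close Fernhollow (overflow 8)
  14÷6 = 2 each, +1 to first 2
Round 2: Ashgrove=8 Briarlake=7 Elkhorn=9 Hollowpine=6 Ironridge=9 Juniper=6 → close Juniper (overflow 1)
  6÷5 = 1 each, +1 to first 1
Round 3: Ashgrove=10 Briarlake=8 Elkhorn=10 Hollowpine=7 Ironridge=10 → close Ashgrove (overflow 1)
  10÷4 = 2 each, +1 to first 2
Round 4: Briarlake=11 Elkhorn=13 Hollowpine=9 Ironridge=12 → close Elkhorn (overflow 3)
  13÷3 = 4 each, +1 to first 1
Round 5: Briarlake=16 Hollowpine=13 Ironridge=16 → close Hollowpine (overflow 7)
  13÷2 = 6 each, +1 to first 1
Round 6: Briarlake=23 Ironridge=22 → close Briarlake (overflow 13)
  23÷1 = 23 each, +1 to first 0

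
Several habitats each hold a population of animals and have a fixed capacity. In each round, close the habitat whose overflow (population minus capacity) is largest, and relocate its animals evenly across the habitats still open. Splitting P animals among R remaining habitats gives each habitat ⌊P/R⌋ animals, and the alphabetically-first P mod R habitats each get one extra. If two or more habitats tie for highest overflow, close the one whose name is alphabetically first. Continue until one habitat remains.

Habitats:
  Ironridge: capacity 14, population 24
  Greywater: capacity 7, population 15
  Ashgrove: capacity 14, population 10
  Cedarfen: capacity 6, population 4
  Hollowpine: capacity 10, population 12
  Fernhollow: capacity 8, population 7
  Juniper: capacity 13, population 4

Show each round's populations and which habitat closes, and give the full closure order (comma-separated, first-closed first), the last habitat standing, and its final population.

Closure order: Ironridge, Greywater, Hollowpine, Fernhollow, Cedarfen, Ashgrove
Last habitat: Juniper with 76 animals

Round 1: Ashgrove=10 Cedarfen=4 Fernhollow=7 Greywater=15 Hollowpine=12 Ironridge=24 Juniper=4 → close Ironridge (overflow 10)
  24÷6 = 4 each, +1 to first 0
Round 2: Ashgrove=14 Cedarfen=8 Fernhollow=11 Greywater=19 Hollowpine=16 Juniper=8 → close Greywater (overflow 12)
  19÷5 = 3 each, +1 to first 4
Round 3: Ashgrove=18 Cedarfen=12 Fernhollow=15 Hollowpine=20 Juniper=11 → close Hollowpine (overflow 10)
  20÷4 = 5 each, +1 to first 0
Round 4: Ashgrove=23 Cedarfen=17 Fernhollow=20 Juniper=16 → close Fernhollow (overflow 12)
  20÷3 = 6 each, +1 to first 2
Round 5: Ashgrove=30 Cedarfen=24 Juniper=22 → close Cedarfen (overflow 18)
  24÷2 = 12 each, +1 to first 0
Round 6: Ashgrove=42 Juniper=34 → close Ashgrove (overflow 28)
  42÷1 = 42 each, +1 to first 0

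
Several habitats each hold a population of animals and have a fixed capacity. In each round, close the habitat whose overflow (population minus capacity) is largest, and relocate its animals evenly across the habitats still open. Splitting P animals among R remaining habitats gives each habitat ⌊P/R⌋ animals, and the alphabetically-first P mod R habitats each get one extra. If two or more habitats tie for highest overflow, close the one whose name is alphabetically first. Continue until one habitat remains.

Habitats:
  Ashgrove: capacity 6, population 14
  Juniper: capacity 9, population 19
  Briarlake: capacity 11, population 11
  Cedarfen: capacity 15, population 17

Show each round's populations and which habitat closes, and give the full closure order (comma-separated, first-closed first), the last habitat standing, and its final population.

Closure order: Juniper, Ashgrove, Cedarfen
Last habitat: Briarlake with 61 animals

Round 1: Ashgrove=14 Briarlake=11 Cedarfen=17 Juniper=19 → close Juniper (overflow 10)
  19÷3 = 6 each, +1 to first 1
Round 2: Ashgrove=21 Briarlake=17 Cedarfen=23 → close Ashgrove (overflow 15)
  21÷2 = 10 each, +1 to first 1
Round 3: Briarlake=28 Cedarfen=33 → close Cedarfen (overflow 18)
  33÷1 = 33 each, +1 to first 0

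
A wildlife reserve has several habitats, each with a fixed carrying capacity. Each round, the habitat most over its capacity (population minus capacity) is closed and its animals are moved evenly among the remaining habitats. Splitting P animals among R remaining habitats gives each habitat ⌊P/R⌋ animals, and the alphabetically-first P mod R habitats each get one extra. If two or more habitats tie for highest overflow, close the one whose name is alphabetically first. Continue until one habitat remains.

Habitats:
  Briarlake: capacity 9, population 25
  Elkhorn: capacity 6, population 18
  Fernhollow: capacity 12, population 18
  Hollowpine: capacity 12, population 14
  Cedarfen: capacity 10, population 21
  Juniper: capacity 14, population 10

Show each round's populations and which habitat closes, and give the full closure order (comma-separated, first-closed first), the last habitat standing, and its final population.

Round 1: Briarlake=25 Cedarfen=21 Elkhorn=18 Fernhollow=18 Hollowpine=14 Juniper=10 → close Briarlake (overflow 16)
  25÷5 = 5 each, +1 to first 0
Round 2: Cedarfen=26 Elkhorn=23 Fernhollow=23 Hollowpine=19 Juniper=15 → close Elkhorn (overflow 17)
  23÷4 = 5 each, +1 to first 3
Round 3: Cedarfen=32 Fernhollow=29 Hollowpine=25 Juniper=20 → close Cedarfen (overflow 22)
  32÷3 = 10 each, +1 to first 2
Round 4: Fernhollow=40 Hollowpine=36 Juniper=30 → close Fernhollow (overflow 28)
  40÷2 = 20 each, +1 to first 0
Round 5: Hollowpine=56 Juniper=50 → close Hollowpine (overflow 44)
  56÷1 = 56 each, +1 to first 0

Closure order: Briarlake, Elkhorn, Cedarfen, Fernhollow, Hollowpine
Last habitat: Juniper with 106 animals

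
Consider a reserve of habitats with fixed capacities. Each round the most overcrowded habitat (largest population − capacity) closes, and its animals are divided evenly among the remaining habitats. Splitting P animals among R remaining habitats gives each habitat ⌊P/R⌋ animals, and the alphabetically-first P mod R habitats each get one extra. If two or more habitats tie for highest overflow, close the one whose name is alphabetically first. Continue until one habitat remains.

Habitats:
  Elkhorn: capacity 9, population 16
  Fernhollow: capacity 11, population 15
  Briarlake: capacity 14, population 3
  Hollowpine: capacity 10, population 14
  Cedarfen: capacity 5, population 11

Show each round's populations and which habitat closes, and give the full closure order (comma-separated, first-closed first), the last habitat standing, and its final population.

Round 1: Briarlake=3 Cedarfen=11 Elkhorn=16 Fernhollow=15 Hollowpine=14 → close Elkhorn (overflow 7)
  16÷4 = 4 each, +1 to first 0
Round 2: Briarlake=7 Cedarfen=15 Fernhollow=19 Hollowpine=18 → close Cedarfen (overflow 10)
  15÷3 = 5 each, +1 to first 0
Round 3: Briarlake=12 Fernhollow=24 Hollowpine=23 → close Fernhollow (overflow 13)
  24÷2 = 12 each, +1 to first 0
Round 4: Briarlake=24 Hollowpine=35 → close Hollowpine (overflow 25)
  35÷1 = 35 each, +1 to first 0

Closure order: Elkhorn, Cedarfen, Fernhollow, Hollowpine
Last habitat: Briarlake with 59 animals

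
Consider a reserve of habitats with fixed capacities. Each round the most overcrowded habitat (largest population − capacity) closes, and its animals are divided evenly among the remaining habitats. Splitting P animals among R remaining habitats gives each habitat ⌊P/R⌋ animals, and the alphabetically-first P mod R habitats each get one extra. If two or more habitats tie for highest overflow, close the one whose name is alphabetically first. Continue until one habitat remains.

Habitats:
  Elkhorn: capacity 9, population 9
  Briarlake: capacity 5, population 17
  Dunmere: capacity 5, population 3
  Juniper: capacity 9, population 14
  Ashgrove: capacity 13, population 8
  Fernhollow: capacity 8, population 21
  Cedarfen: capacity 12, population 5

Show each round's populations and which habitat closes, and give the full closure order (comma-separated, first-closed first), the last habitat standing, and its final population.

Closure order: Fernhollow, Briarlake, Juniper, Elkhorn, Ashgrove, Dunmere
Last habitat: Cedarfen with 77 animals

Round 1: Ashgrove=8 Briarlake=17 Cedarfen=5 Dunmere=3 Elkhorn=9 Fernhollow=21 Juniper=14 → close Fernhollow (overflow 13)
  21÷6 = 3 each, +1 to first 3
Round 2: Ashgrove=12 Briarlake=21 Cedarfen=9 Dunmere=6 Elkhorn=12 Juniper=17 → close Briarlake (overflow 16)
  21÷5 = 4 each, +1 to first 1
Round 3: Ashgrove=17 Cedarfen=13 Dunmere=10 Elkhorn=16 Juniper=21 → close Juniper (overflow 12)
  21÷4 = 5 each, +1 to first 1
Round 4: Ashgrove=23 Cedarfen=18 Dunmere=15 Elkhorn=21 → close Elkhorn (overflow 12)
  21÷3 = 7 each, +1 to first 0
Round 5: Ashgrove=30 Cedarfen=25 Dunmere=22 → close Ashgrove (overflow 17)
  30÷2 = 15 each, +1 to first 0
Round 6: Cedarfen=40 Dunmere=37 → close Dunmere (overflow 32)
  37÷1 = 37 each, +1 to first 0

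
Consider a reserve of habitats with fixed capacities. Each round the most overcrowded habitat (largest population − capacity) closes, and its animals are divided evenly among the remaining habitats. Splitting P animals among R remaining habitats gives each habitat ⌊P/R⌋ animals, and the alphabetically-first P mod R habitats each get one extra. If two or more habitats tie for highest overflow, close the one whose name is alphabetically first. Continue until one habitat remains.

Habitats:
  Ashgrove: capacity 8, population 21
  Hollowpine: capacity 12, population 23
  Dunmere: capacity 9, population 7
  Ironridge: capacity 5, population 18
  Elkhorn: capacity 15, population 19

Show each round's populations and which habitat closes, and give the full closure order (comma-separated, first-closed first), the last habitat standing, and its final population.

Round 1: Ashgrove=21 Dunmere=7 Elkhorn=19 Hollowpine=23 Ironridge=18 → close Ashgrove (overflow 13)
  21÷4 = 5 each, +1 to first 1
Round 2: Dunmere=13 Elkhorn=24 Hollowpine=28 Ironridge=23 → close Ironridge (overflow 18)
  23÷3 = 7 each, +1 to first 2
Round 3: Dunmere=21 Elkhorn=32 Hollowpine=35 → close Hollowpine (overflow 23)
  35÷2 = 17 each, +1 to first 1
Round 4: Dunmere=39 Elkhorn=49 → close Elkhorn (overflow 34)
  49÷1 = 49 each, +1 to first 0

Closure order: Ashgrove, Ironridge, Hollowpine, Elkhorn
Last habitat: Dunmere with 88 animals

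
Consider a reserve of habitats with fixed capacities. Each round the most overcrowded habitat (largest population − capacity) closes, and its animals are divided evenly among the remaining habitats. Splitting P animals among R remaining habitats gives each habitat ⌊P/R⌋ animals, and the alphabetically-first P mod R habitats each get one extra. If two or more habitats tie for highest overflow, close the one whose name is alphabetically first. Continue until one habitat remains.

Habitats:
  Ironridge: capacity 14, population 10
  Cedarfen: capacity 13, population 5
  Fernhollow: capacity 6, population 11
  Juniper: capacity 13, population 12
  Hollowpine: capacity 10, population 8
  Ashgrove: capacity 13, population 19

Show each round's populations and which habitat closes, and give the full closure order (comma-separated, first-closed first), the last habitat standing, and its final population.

Closure order: Ashgrove, Fernhollow, Hollowpine, Juniper, Ironridge
Last habitat: Cedarfen with 65 animals

Round 1: Ashgrove=19 Cedarfen=5 Fernhollow=11 Hollowpine=8 Ironridge=10 Juniper=12 → close Ashgrove (overflow 6)
  19÷5 = 3 each, +1 to first 4
Round 2: Cedarfen=9 Fernhollow=15 Hollowpine=12 Ironridge=14 Juniper=15 → close Fernhollow (overflow 9)
  15÷4 = 3 each, +1 to first 3
Round 3: Cedarfen=13 Hollowpine=16 Ironridge=18 Juniper=18 → close Hollowpine (overflow 6)
  16÷3 = 5 each, +1 to first 1
Round 4: Cedarfen=19 Ironridge=23 Juniper=23 → close Juniper (overflow 10)
  23÷2 = 11 each, +1 to first 1
Round 5: Cedarfen=31 Ironridge=34 → close Ironridge (overflow 20)
  34÷1 = 34 each, +1 to first 0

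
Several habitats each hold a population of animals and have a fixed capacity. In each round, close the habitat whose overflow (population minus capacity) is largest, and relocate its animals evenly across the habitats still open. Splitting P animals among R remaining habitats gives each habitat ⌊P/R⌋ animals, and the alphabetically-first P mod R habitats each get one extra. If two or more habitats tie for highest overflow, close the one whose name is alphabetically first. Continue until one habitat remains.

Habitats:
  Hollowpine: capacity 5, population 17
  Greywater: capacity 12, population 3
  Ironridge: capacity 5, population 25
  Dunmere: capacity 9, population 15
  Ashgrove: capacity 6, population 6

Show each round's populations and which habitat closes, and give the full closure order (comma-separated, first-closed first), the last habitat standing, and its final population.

Closure order: Ironridge, Hollowpine, Dunmere, Ashgrove
Last habitat: Greywater with 66 animals

Round 1: Ashgrove=6 Dunmere=15 Greywater=3 Hollowpine=17 Ironridge=25 → close Ironridge (overflow 20)
  25÷4 = 6 each, +1 to first 1
Round 2: Ashgrove=13 Dunmere=21 Greywater=9 Hollowpine=23 → close Hollowpine (overflow 18)
  23÷3 = 7 each, +1 to first 2
Round 3: Ashgrove=21 Dunmere=29 Greywater=16 → close Dunmere (overflow 20)
  29÷2 = 14 each, +1 to first 1
Round 4: Ashgrove=36 Greywater=30 → close Ashgrove (overflow 30)
  36÷1 = 36 each, +1 to first 0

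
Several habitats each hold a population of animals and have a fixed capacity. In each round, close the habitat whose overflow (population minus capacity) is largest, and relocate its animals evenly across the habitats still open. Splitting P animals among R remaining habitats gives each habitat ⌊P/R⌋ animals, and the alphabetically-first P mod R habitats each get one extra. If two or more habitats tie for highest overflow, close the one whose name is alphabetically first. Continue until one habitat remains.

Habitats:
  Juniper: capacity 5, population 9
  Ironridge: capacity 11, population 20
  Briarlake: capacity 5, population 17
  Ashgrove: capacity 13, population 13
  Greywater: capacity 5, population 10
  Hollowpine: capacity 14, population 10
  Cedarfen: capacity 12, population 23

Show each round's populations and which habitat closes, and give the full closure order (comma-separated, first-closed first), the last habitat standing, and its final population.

Round 1: Ashgrove=13 Briarlake=17 Cedarfen=23 Greywater=10 Hollowpine=10 Ironridge=20 Juniper=9 → close Briarlake (overflow 12)
  17÷6 = 2 each, +1 to first 5
Round 2: Ashgrove=16 Cedarfen=26 Greywater=13 Hollowpine=13 Ironridge=23 Juniper=11 → close Cedarfen (overflow 14)
  26÷5 = 5 each, +1 to first 1
Round 3: Ashgrove=22 Greywater=18 Hollowpine=18 Ironridge=28 Juniper=16 → close Ironridge (overflow 17)
  28÷4 = 7 each, +1 to first 0
Round 4: Ashgrove=29 Greywater=25 Hollowpine=25 Juniper=23 → close Greywater (overflow 20)
  25÷3 = 8 each, +1 to first 1
Round 5: Ashgrove=38 Hollowpine=33 Juniper=31 → close Juniper (overflow 26)
  31÷2 = 15 each, +1 to first 1
Round 6: Ashgrove=54 Hollowpine=48 → close Ashgrove (overflow 41)
  54÷1 = 54 each, +1 to first 0

Closure order: Briarlake, Cedarfen, Ironridge, Greywater, Juniper, Ashgrove
Last habitat: Hollowpine with 102 animals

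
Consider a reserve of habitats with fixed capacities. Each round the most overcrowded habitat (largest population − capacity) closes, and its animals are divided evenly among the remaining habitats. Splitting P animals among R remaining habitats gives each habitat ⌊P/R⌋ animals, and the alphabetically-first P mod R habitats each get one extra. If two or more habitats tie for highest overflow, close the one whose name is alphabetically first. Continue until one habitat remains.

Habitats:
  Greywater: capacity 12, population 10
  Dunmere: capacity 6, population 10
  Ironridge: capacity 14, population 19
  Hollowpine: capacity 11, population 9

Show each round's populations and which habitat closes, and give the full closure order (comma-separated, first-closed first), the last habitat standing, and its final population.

Closure order: Ironridge, Dunmere, Greywater
Last habitat: Hollowpine with 48 animals

Round 1: Dunmere=10 Greywater=10 Hollowpine=9 Ironridge=19 → close Ironridge (overflow 5)
  19÷3 = 6 each, +1 to first 1
Round 2: Dunmere=17 Greywater=16 Hollowpine=15 → close Dunmere (overflow 11)
  17÷2 = 8 each, +1 to first 1
Round 3: Greywater=25 Hollowpine=23 → close Greywater (overflow 13)
  25÷1 = 25 each, +1 to first 0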